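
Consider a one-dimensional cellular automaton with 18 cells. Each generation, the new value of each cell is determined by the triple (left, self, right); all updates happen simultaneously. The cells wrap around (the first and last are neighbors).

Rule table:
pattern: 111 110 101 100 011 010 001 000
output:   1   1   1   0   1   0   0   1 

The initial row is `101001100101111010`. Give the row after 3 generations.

010001100011111101
100101101011111110
000011110111111111

000011110111111111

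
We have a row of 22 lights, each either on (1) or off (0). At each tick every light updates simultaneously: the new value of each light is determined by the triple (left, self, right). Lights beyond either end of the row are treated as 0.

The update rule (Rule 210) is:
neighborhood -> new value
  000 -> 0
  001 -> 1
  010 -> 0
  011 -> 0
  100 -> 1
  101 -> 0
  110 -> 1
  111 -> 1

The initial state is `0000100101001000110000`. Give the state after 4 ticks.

1000000010010100100011

tick 1: 0001011000110101011000
tick 2: 0010001101010000001100
tick 3: 0101010100001000010110
tick 4: 1000000010010100100011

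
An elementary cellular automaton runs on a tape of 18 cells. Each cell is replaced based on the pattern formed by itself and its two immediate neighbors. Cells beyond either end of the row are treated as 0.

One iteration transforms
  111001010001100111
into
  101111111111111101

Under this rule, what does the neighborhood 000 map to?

At position 9 the neighborhood is 000; the next row has 1 there.

1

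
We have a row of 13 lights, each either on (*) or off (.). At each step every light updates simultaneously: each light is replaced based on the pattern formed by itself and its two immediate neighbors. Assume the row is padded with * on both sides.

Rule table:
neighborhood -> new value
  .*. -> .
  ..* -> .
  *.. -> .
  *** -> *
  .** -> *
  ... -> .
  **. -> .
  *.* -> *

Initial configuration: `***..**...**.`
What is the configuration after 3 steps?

**...*....*.*
*..........**
...........**

...........**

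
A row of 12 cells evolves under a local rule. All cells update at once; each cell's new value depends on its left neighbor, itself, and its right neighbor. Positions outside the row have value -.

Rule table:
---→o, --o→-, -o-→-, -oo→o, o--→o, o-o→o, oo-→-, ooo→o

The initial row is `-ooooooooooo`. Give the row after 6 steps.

-oooooooooo-
-ooooooooo-o
-oooooooo-o-
-ooooooo-o-o
-oooooo-o-o-
-ooooo-o-o-o

-ooooo-o-o-o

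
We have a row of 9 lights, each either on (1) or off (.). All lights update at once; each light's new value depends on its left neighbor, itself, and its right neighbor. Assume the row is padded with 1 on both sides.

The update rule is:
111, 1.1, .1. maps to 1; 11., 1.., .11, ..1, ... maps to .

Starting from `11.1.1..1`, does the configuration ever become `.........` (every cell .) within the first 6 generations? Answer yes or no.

yes

1.1111...
.1.11....
111......
11.......
1........
.........
all cells are . at generation 6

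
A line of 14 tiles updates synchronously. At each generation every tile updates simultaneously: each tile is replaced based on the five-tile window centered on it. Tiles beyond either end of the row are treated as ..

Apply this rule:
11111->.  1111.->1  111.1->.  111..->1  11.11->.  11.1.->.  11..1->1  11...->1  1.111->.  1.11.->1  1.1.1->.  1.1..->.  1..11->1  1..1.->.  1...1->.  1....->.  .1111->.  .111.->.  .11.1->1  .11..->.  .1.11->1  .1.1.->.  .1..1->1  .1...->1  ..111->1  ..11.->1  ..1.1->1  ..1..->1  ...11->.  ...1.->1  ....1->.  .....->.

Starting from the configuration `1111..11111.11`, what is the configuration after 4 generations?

1.11111..1..1.
11...111.11.11
1.1..1...11.1.
1..1.11..11..1

1..1.11..11..1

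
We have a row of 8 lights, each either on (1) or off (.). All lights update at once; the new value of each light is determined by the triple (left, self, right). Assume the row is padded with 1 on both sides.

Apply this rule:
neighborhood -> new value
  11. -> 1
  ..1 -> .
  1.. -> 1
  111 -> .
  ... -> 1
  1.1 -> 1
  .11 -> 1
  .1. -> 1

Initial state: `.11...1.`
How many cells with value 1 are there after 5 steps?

4

11111.11
....111.
111.1.11
..11111.
1.1...11
count of 1: 4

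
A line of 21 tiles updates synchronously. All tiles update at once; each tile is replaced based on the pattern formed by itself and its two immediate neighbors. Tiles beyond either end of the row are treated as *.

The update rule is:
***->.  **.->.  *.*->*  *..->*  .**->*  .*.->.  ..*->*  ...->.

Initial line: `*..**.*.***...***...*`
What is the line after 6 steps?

.***.*.**..*.**..*.**
**..*.**.**.**.**.**.
..**.**.**.**.**.**.*
***.**.**.**.**.**.**
...**.**.**.**.**.**.
*.**.**.**.**.**.**.*

*.**.**.**.**.**.**.*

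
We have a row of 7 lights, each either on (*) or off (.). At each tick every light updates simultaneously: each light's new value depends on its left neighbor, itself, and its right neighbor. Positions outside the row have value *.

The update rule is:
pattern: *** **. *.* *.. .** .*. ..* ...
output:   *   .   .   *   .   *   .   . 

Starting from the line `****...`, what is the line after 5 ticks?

*...*..

tick 1: ***.*..
tick 2: **..**.
tick 3: *.*....
tick 4: ..**...
tick 5: *...*..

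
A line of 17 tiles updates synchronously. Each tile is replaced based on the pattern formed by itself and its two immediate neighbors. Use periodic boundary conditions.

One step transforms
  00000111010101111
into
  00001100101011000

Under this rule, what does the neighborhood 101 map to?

At position 8 the neighborhood is 101; the next row has 1 there.

1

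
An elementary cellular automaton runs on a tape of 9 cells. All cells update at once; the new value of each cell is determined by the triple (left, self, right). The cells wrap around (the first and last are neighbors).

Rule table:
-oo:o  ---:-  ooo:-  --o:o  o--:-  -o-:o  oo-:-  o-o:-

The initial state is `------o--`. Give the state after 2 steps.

step 1: -----oo--
step 2: ----oo---

----oo---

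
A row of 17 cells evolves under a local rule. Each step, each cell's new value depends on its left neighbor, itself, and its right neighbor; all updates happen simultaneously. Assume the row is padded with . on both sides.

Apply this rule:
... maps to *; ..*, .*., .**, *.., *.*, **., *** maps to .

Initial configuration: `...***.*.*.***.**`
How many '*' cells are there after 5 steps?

2

**...............
...**************
**...............  (repeats step 1; period 2)
step 5: **...............
count of *: 2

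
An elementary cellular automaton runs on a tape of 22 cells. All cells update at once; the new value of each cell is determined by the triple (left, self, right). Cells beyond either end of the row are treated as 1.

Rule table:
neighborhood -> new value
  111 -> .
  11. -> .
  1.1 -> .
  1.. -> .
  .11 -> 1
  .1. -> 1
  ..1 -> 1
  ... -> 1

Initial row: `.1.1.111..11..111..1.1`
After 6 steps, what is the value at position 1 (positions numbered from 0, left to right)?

step 1: .1.1.1...11..11...11.1
step 2: .1.1.1.111..11..111..1
step 3: .1.1.1.1...11..11...11
step 4: .1.1.1.1.111..11..111.
step 5: .1.1.1.1.1...11..11...
step 6: .1.1.1.1.1.111..11..11
position 1 holds 1

1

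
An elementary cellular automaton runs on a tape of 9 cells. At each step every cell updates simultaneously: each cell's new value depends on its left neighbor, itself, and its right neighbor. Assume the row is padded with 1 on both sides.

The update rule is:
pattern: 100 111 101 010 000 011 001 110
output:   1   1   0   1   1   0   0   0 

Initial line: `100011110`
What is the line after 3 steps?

011001100
000100010
110111010

110111010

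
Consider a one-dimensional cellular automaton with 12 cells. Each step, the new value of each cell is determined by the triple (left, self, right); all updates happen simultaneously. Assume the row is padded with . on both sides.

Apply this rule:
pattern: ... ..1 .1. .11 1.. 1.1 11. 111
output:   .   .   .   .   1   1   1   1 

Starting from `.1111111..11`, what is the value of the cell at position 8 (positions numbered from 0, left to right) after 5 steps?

..1111111..1
...1111111..
....1111111.
.....1111111
......111111
position 8 holds 1

1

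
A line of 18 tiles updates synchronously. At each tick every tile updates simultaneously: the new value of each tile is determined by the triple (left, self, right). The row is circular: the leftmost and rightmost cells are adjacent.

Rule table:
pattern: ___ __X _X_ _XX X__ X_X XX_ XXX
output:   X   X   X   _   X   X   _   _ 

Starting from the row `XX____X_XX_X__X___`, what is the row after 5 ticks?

__XXXXXX__XXXXXXXX
XX______XX________
__XXXXXX__XXXXXXXX  (repeats tick 1; period 2)
tick 5: __XXXXXX__XXXXXXXX

__XXXXXX__XXXXXXXX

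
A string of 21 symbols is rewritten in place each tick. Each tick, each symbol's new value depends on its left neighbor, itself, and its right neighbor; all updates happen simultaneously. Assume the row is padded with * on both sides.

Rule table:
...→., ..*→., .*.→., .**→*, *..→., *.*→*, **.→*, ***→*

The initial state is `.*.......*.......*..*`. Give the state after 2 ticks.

tick 1: *...................*
tick 2: *...................*

*...................*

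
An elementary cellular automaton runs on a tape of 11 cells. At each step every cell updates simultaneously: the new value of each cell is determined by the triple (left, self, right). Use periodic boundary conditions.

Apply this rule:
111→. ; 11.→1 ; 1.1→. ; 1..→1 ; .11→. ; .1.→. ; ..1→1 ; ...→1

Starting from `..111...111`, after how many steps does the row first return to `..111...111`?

22

11..1111..1
.111...111.
1..1111..11
111...111..
..1111..111
11...111..1
.1111..111.
1...111..11
1111..111..
...111..111
111..111..1
..111..111.
11..111..11
.111..111..
1..111..111
111..111...
..111..1111
11..111...1
.111..1111.
1..111...11
111..1111..
..111...111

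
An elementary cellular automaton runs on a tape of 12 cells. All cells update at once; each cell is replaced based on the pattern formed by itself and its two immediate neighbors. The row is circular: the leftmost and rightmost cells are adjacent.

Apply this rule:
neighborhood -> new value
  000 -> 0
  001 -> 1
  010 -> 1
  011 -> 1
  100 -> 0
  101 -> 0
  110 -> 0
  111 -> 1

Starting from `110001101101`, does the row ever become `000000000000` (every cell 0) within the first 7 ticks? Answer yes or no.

100011001001
000110011011
001100110010
011001100110
110011001100
100110011001
001100110011
tick 7 is 001100110011, still not uniform 0

no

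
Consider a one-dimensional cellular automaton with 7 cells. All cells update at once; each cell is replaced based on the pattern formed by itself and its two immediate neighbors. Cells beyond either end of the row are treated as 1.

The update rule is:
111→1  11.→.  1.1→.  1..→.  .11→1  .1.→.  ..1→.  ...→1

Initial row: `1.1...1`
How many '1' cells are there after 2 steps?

3

....1.1
.11...1
count of 1: 3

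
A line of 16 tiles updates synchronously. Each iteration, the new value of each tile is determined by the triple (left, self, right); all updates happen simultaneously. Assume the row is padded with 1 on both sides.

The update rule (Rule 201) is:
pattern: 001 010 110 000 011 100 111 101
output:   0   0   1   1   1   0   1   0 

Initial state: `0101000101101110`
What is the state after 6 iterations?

0000010001101110
0111000101101110
0111010001101110
0111000101101110  (repeats iteration 2; period 2)
iteration 6: 0111000101101110

0111000101101110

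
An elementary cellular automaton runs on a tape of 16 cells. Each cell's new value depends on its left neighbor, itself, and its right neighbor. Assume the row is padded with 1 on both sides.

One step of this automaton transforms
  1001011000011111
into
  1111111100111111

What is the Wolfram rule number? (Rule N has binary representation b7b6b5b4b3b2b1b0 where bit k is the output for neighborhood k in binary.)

254

position 12: 111 → 1  (bit 7 = 1)
position 0: 110 → 1  (bit 6 = 1)
position 4: 101 → 1  (bit 5 = 1)
position 1: 100 → 1  (bit 4 = 1)
position 5: 011 → 1  (bit 3 = 1)
position 3: 010 → 1  (bit 2 = 1)
position 2: 001 → 1  (bit 1 = 1)
position 8: 000 → 0  (bit 0 = 0)
bits b7..b0 = 11111110 = 254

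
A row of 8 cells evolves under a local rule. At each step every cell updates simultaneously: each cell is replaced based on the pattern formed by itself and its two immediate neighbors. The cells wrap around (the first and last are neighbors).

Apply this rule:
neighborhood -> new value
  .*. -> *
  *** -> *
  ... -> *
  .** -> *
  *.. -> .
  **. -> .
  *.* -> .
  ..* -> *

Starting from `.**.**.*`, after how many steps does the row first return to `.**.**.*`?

8

step 1: .*..*..*
step 2: .*.**.**
step 3: .*.*..*.
step 4: **.*.**.
step 5: *..*.*..
step 6: *.**.*.*
step 7: ..*..*.*
step 8: .**.**.*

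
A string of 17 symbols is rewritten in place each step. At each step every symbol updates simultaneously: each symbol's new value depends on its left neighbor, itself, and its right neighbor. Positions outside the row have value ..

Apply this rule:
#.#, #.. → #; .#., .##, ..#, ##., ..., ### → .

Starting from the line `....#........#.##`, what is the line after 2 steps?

.....#........#..
......#........#.

......#........#.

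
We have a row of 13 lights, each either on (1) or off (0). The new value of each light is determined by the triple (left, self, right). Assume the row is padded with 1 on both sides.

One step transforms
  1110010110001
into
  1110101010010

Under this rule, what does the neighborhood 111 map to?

At position 0 the neighborhood is 111; the next row has 1 there.

1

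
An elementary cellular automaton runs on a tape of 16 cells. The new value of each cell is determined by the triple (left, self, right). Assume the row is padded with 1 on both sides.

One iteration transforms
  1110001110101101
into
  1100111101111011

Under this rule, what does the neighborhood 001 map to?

1

At position 5 the neighborhood is 001; the next row has 1 there.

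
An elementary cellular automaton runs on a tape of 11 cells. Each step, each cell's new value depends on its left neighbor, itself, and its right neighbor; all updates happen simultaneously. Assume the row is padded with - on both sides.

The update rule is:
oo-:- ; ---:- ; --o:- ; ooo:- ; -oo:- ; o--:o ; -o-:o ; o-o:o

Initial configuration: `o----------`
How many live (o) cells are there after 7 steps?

oo---------
--o--------
--oo-------
----o------
----oo-----
------o----
------oo---
count of o: 2

2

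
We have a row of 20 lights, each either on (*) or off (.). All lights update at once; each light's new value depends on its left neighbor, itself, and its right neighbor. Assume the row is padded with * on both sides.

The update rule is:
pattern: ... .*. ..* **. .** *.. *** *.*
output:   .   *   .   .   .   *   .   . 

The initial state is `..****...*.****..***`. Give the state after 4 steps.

*.....*..*.....*....
.*....**.**....**...
.**........*.....*..
...*.......**....**.

...*.......**....**.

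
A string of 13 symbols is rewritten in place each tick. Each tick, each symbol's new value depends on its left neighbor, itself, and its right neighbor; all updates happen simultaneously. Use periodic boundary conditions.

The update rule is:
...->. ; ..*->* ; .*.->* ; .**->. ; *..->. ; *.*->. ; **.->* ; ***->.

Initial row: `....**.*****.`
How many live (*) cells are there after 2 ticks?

tick 1: ...*.*.....*.
tick 2: ..**.*....**.
count of *: 5

5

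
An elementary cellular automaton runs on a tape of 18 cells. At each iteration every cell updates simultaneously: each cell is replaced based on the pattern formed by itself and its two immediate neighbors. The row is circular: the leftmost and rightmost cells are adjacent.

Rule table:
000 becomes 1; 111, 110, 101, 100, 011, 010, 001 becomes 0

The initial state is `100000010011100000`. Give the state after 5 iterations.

001111000000001110

001111000000001110
100000011111100000
001111000000001110  (repeats iteration 1; period 2)
iteration 5: 001111000000001110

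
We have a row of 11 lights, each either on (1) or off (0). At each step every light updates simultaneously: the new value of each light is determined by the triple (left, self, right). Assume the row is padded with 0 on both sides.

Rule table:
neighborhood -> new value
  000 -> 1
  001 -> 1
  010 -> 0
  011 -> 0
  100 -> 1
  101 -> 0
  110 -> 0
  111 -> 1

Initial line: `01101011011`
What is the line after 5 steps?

10000000000
01111111111
10111111110
00011111101
11101111000

11101111000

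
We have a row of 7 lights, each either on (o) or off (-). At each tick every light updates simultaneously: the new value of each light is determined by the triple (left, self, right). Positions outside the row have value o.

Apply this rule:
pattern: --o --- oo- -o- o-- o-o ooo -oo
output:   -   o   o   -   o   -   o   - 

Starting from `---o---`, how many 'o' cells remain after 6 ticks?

tick 1: oo--oo-
tick 2: ooo--o-
tick 3: oooo---
tick 4: oooooo-
tick 5: oooooo-  (fixed point — unchanged through tick 6)
count of o: 6

6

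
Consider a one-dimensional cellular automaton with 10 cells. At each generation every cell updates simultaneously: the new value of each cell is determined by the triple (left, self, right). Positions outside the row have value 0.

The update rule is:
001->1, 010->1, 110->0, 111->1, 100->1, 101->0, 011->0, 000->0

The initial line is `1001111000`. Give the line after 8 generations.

0110111101

1110110100
0100000110
1110001001
0101011111
1101001110
0001110101
0010100101
0110111101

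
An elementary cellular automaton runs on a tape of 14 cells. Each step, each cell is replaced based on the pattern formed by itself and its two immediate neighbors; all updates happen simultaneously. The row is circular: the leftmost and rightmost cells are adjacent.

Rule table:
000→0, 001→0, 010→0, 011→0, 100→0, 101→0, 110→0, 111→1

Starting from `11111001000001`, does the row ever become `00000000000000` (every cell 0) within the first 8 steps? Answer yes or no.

yes

step 1: 11110000000000
step 2: 01100000000000
step 3: 00000000000000
all cells are 0 at step 3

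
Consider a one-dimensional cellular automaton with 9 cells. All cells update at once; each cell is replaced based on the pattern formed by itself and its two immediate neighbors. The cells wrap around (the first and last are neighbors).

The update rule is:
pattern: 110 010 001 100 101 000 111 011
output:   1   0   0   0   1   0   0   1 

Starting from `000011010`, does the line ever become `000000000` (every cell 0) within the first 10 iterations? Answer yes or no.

yes

000011100
000010100
000001000
000000000
all cells are 0 at iteration 4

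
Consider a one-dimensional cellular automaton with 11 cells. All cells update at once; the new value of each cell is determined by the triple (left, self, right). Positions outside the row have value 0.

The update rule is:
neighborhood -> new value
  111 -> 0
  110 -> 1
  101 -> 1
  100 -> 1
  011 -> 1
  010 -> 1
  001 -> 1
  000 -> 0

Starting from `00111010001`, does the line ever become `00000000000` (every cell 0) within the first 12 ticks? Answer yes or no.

no

01101111011
11111001111
10001111001
11011001111
11111111001
10000001111
11000011001
11100111111
10111100001
11100110011
10111111111
11100000001
tick 12 is 11100000001, still not uniform 0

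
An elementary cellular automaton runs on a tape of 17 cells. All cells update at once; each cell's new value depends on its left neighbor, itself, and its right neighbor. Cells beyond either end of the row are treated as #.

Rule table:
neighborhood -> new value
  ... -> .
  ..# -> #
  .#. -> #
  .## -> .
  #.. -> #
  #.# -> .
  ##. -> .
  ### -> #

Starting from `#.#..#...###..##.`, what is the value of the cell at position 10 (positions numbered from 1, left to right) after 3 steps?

..#####.#.#.##...
##.###..#.#...#.#
#...#.###.##.##..
position 10 holds .

.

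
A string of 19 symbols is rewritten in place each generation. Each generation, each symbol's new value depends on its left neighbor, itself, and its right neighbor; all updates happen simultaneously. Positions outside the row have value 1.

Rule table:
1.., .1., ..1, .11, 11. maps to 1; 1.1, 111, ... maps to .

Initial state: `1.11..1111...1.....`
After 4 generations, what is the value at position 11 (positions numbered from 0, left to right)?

generation 1: 1.11111..11.111...1
generation 2: 1.1...11111.1.11.11
generation 3: 1.11.11...1.1.11.1.
generation 4: 1.11.111.11.1.11.1.
position 11 holds .

.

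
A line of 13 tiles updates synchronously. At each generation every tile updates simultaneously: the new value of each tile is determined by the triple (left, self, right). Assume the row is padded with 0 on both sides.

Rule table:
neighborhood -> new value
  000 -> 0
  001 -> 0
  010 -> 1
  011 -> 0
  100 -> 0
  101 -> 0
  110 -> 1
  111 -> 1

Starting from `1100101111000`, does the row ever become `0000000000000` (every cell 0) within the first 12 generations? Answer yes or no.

no

generation 1: 0100100111000
generation 2: 0100100011000
generation 3: 0100100001000
generation 4: 0100100001000  (fixed point — unchanged through generation 12)
generation 12 is 0100100001000, still not uniform 0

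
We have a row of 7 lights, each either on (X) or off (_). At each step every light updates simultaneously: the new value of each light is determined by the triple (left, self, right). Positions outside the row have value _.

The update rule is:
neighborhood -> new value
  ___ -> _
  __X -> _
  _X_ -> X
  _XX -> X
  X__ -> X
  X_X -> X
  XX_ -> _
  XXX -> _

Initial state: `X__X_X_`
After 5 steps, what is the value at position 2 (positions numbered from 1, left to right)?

X

step 1: XX_XXXX
step 2: X_XX___
step 3: XXX_X__
step 4: X__XXX_
step 5: XX_X__X
position 2 holds X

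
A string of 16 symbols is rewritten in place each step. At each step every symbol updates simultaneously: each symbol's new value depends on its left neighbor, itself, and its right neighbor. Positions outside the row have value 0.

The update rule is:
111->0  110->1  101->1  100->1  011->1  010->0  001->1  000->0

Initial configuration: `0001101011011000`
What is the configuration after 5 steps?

0100110001111110

0011110111111100
0110011100000110
1111110110001111
1000011111011001
0100110001111110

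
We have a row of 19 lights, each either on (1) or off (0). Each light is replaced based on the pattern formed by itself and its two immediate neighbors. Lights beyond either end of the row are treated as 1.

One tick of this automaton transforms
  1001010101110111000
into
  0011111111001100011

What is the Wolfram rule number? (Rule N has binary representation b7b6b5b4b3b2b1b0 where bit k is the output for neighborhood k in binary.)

47

position 10: 111 → 0  (bit 7 = 0)
position 0: 110 → 0  (bit 6 = 0)
position 4: 101 → 1  (bit 5 = 1)
position 1: 100 → 0  (bit 4 = 0)
position 9: 011 → 1  (bit 3 = 1)
position 3: 010 → 1  (bit 2 = 1)
position 2: 001 → 1  (bit 1 = 1)
position 17: 000 → 1  (bit 0 = 1)
bits b7..b0 = 00101111 = 47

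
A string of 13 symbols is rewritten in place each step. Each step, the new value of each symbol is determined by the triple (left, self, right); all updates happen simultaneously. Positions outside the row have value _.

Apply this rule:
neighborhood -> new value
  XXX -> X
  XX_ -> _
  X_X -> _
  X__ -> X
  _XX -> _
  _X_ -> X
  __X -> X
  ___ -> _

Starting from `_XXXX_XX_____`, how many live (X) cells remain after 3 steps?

X_XX____X____
X___X__XXX___
XX_XXXX_X_X__
count of X: 8

8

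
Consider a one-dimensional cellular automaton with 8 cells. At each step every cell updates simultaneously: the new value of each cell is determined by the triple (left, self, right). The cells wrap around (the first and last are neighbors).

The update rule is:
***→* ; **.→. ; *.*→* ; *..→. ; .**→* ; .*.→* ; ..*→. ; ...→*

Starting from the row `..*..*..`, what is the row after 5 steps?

*.*..*.*
.**..***
**...**.
*..*.*.*
...*****

...*****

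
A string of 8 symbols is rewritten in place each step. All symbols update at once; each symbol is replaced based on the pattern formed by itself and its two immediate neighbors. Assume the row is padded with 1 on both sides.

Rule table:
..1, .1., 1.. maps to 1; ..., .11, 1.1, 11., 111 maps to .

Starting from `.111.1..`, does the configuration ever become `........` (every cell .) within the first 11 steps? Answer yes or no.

yes

.....111
1...1...
.1.111.1
.1......
.11....1
...1..1.
1.11111.
........
all cells are . at step 8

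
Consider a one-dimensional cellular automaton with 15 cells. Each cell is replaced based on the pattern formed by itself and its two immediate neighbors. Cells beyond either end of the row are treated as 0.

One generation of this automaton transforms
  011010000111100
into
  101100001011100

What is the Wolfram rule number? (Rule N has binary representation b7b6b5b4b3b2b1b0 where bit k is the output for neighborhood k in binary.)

226

position 10: 111 → 1  (bit 7 = 1)
position 2: 110 → 1  (bit 6 = 1)
position 3: 101 → 1  (bit 5 = 1)
position 5: 100 → 0  (bit 4 = 0)
position 1: 011 → 0  (bit 3 = 0)
position 4: 010 → 0  (bit 2 = 0)
position 0: 001 → 1  (bit 1 = 1)
position 6: 000 → 0  (bit 0 = 0)
bits b7..b0 = 11100010 = 226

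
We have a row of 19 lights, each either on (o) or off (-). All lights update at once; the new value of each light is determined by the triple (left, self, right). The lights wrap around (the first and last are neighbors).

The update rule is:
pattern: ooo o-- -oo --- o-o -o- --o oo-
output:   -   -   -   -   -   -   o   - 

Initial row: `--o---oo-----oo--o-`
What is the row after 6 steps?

o------o---o---o---

step 1: -o---o------o---o--
step 2: o---o------o---o---
step 3: ---o------o---o---o
step 4: --o------o---o---o-
step 5: -o------o---o---o--
step 6: o------o---o---o---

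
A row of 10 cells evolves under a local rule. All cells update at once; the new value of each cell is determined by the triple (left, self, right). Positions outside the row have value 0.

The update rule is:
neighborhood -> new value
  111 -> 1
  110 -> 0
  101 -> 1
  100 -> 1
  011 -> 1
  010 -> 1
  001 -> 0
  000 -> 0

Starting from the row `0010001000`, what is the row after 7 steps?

0011001100
0010101010
0011111111
0011111110
0011111101
0011111011
0011110110

0011110110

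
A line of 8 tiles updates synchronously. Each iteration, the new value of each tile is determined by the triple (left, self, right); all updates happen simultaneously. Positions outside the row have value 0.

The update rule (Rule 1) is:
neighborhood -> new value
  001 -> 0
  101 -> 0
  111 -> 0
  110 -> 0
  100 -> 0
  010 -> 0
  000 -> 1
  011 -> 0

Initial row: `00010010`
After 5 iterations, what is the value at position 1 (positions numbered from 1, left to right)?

1

11000000
00011111
11000000  (repeats iteration 1; period 2)
iteration 5: 11000000
position 1 holds 1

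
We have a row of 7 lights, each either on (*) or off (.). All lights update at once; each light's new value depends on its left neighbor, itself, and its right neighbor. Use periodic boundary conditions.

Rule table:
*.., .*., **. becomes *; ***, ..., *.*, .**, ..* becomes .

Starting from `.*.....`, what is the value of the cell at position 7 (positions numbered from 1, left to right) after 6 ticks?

*

.**....
..**...
...**..
....**.
.....**
*.....*
position 7 holds *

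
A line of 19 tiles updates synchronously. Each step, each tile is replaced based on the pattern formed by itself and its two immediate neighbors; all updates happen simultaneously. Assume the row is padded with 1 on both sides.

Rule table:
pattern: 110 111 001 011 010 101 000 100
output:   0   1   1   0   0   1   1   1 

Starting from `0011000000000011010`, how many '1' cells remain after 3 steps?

step 1: 1100111111111100101
step 2: 1011011111111011010
step 3: 0100101111110100101
count of 1: 11

11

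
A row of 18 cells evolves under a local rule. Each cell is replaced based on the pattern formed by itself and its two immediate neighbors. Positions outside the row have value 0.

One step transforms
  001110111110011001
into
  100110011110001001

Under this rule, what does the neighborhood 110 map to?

At position 4 the neighborhood is 110; the next row has 1 there.

1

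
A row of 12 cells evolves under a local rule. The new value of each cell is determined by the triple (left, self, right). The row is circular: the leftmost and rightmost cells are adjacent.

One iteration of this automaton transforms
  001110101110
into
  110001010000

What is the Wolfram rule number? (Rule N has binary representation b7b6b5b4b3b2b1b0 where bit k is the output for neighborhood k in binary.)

35

position 3: 111 → 0  (bit 7 = 0)
position 4: 110 → 0  (bit 6 = 0)
position 5: 101 → 1  (bit 5 = 1)
position 11: 100 → 0  (bit 4 = 0)
position 2: 011 → 0  (bit 3 = 0)
position 6: 010 → 0  (bit 2 = 0)
position 1: 001 → 1  (bit 1 = 1)
position 0: 000 → 1  (bit 0 = 1)
bits b7..b0 = 00100011 = 35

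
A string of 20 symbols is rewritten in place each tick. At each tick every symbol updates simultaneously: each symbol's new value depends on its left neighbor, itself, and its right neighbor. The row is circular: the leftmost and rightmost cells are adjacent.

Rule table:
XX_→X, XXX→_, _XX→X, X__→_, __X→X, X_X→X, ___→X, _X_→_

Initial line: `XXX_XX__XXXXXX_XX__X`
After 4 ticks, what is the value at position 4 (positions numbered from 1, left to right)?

__XXXX_XX____XXXX_XX
_XX__XXXX_XXXX__XXXX
XXX_XX__XXX__X_XX__X
__XXXX_XX_X_X_XXX_XX
position 4 holds X

X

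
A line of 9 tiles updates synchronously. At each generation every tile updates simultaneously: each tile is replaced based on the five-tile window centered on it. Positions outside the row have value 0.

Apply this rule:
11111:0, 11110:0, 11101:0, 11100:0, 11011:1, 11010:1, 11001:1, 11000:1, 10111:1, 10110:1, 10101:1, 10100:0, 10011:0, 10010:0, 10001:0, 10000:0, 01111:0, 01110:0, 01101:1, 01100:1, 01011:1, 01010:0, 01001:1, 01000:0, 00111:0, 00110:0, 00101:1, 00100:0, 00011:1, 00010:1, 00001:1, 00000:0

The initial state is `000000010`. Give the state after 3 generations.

011011111

000001100
000110110
011011111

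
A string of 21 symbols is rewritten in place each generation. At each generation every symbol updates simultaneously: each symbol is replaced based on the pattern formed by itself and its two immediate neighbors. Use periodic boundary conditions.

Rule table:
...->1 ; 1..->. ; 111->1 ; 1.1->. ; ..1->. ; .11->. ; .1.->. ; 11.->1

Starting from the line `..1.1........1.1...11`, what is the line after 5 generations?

......111111.....1..1
.1111..11111.111.....
..111...1111..11.1111
...11.1..111...1..111
.1..1.....11.1.....11

.1..1.....11.1.....11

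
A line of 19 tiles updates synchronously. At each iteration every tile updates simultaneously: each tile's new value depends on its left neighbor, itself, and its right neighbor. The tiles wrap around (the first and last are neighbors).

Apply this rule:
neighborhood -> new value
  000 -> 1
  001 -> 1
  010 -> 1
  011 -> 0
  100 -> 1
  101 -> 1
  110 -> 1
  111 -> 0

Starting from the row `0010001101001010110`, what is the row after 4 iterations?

iteration 1: 1111110111111111011
iteration 2: 0000011000000001100
iteration 3: 1111101111111110111
iteration 4: 0000110000000011000

0000110000000011000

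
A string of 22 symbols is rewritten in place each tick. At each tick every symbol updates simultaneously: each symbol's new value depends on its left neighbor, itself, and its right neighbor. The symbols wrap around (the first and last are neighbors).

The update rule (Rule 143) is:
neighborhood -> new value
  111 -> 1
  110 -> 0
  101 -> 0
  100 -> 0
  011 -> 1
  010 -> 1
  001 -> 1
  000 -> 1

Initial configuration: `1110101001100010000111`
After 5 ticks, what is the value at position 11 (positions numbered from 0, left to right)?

tick 1: 1100101011001110111111
tick 2: 1001101010011100111111
tick 3: 0011001010111001111111
tick 4: 0110011010110011111110
tick 5: 1100110010100111111100
position 11 holds 0

0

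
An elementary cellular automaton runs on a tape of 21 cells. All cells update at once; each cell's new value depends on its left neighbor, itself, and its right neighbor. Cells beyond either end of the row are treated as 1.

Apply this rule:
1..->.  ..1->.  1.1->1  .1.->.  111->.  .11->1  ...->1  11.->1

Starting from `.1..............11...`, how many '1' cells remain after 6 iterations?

iteration 1: 1..111111111111.11.1.
iteration 2: 1..1..........11111.1
iteration 3: 1....11111111.1...111
iteration 4: 1.11.1......11..1.1..
iteration 5: 11111..1111.11...1...
iteration 6: ....1..1..1111.1...1.
count of 1: 8

8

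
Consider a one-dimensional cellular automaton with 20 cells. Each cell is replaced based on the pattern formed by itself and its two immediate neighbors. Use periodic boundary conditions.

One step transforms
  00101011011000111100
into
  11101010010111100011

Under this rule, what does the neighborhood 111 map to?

At position 15 the neighborhood is 111; the next row has 0 there.

0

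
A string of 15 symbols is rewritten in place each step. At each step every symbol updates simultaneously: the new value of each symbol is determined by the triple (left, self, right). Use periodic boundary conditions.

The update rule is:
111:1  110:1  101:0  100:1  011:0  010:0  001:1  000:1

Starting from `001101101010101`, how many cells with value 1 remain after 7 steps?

step 1: 110100100000000
step 2: 010011011111111
step 3: 001101001111111
step 4: 110100110111111
step 5: 110011010011111
step 6: 111101001101111
step 7: 111100110100111
count of 1: 10

10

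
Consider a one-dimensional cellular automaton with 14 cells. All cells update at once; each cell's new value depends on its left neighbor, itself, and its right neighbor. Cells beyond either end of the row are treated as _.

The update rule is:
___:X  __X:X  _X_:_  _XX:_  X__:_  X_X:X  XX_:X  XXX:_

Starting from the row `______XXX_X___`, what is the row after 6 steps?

step 1: XXXXXX__XX__XX
step 2: _____X_X_X_X_X
step 3: XXXXX_X_X_X_X_
step 4: ____XX_X_X_X__
step 5: XXXX_XX_X_X__X
step 6: ___XX_XX_X__X_

___XX_XX_X__X_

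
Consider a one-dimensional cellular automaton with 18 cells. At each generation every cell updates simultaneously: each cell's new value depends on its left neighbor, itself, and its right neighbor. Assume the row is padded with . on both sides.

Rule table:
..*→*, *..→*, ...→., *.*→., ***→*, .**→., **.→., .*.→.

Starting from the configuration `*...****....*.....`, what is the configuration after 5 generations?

...*..*....*...*.*

.*.*.**.*..*.*....
*........**...*...
.*......*..*.*.*..
*.*....*.**.....*.
...*..*....*...*.*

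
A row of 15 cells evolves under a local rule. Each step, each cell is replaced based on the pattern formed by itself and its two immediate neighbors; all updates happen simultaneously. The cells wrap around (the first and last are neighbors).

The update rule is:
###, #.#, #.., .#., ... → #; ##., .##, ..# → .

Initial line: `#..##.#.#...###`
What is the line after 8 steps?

..#.#.##..#..##

step 1: .#...######..##
step 2: ####..####.#...
step 3: .##.#..##.####.
step 4: ...###...#.##.#
step 5: ##..#.##.##..##
step 6: #.#.##..#..#..#
step 7: .###..#.##.##..
step 8: ..#.#.##..#..##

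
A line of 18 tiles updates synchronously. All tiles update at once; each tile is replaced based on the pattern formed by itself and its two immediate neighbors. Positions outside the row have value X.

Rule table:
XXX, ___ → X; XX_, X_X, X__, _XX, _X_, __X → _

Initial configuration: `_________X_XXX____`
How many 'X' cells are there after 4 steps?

9

_XXXXXXX____X__XX_
__XXXXX__XX_______
___XXX______XXXXX_
_X__X__XXXX__XXX__
count of X: 9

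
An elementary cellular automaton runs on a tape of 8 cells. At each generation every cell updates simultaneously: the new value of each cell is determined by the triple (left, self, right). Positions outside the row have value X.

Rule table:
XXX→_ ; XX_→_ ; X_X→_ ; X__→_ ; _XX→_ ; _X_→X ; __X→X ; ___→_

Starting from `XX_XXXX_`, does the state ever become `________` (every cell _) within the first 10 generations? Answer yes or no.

________
all cells are _ at generation 1

yes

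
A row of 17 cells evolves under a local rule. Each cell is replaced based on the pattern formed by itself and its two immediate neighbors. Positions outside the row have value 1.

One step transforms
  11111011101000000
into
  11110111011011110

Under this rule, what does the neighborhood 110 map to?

0

At position 4 the neighborhood is 110; the next row has 0 there.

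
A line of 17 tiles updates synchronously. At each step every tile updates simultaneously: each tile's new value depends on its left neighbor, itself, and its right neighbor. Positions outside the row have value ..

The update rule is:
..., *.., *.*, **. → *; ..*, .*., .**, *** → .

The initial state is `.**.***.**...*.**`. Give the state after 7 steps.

..*..*..**..***..

..**..**.***..*.*
*..**..**..**..*.
.*..**..**..**..*
..*..**..**..**..
*..*..**..**..***
.*..*..**..**...*
..*..*..**..***..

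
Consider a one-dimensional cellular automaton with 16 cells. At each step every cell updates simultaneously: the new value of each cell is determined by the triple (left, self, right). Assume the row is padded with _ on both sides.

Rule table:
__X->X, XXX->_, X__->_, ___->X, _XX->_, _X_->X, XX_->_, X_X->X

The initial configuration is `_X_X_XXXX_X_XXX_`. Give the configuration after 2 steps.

______XXX____XXX

XXXXX____XXX____
______XXX____XXX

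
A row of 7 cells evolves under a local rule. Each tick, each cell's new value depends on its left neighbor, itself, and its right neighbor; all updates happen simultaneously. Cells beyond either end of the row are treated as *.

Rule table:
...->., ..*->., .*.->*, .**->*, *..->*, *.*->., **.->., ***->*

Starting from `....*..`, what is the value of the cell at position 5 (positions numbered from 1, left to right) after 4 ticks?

*

tick 1: *...**.
tick 2: .*..*..
tick 3: .**.**.
tick 4: .*..*..
position 5 holds *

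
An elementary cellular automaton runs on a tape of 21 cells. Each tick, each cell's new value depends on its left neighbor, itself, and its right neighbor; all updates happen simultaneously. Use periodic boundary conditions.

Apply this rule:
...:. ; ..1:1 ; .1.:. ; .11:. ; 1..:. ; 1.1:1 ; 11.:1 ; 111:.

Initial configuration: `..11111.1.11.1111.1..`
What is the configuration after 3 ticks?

....1.1.11.1..1.1...1

.1....11.1.11...11...
1....1.11.1.1..1.1...
....1.1.11.1..1.1...1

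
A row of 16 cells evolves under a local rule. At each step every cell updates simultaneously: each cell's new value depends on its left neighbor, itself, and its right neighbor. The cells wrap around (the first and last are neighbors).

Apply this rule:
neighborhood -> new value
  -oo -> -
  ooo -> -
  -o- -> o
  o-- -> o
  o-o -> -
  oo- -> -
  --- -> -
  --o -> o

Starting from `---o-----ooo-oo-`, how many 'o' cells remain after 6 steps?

--ooo---o------o
oo---o-ooo----oo
--o-oo----o--o--
-oo---o--oooooo-
o--o-oooo------o
-ooo-----o----o-
count of o: 5

5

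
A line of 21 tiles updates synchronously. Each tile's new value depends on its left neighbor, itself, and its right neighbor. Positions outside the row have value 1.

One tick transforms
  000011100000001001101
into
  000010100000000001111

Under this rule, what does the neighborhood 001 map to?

At position 3 the neighborhood is 001; the next row has 0 there.

0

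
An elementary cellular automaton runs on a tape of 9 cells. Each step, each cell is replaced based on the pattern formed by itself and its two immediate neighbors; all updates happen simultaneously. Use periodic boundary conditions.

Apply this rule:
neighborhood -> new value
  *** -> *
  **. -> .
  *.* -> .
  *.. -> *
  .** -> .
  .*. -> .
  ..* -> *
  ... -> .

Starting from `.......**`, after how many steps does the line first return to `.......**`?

*.....*..
.*...*.**
..*.*....
.*...*...
*.*.*.*..
.......**

6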